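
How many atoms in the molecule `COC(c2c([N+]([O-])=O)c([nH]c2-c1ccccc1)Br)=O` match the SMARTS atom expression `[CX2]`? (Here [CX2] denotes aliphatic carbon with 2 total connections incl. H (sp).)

Check the 19 heavy atoms by environment: 1× n (aromatic, X3) → no; 10× c (aromatic, X3) → no; 1× C (X3) → no; 2× O (X1) → no; 1× O (X2) → no; 1× C (X4) → no; 1× N (charge +1, X3) → no; 1× O (charge -1, X1) → no; 1× Br (X1) → no.
No environment satisfies the query, so 0 matching atoms.

0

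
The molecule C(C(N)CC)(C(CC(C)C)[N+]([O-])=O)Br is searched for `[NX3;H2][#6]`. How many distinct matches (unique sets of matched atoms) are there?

[NX3;H2][#6] is the SMARTS for a primary amine: a trivalent nitrogen with two H attached to carbon.
Exactly one fragment in the molecule meets all constraints, giving 1 match.

1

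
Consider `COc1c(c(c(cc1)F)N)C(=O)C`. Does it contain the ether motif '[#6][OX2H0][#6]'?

Yes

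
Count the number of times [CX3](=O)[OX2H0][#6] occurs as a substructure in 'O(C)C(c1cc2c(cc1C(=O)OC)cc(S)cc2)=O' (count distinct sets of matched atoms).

2

[CX3](=O)[OX2H0][#6] is the SMARTS for an ester: a carbonyl carbon bonded to an oxygen that is itself bonded to carbon (no H on that O).
The molecule carries 2 separate instances of a methyl-ester group (-C(=O)OCH3) meeting every constraint; each maps to a distinct set of atoms, giving 2 matches.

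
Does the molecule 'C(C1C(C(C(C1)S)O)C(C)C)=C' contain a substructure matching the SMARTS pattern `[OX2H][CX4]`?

Yes

The pattern [OX2H][CX4] describes a hydroxyl oxygen bound to an sp3 (X4) carbon — an aliphatic alcohol.
The molecule carries a hydroxyl group (-OH), whose atoms satisfy every constraint of the query, so the pattern matches.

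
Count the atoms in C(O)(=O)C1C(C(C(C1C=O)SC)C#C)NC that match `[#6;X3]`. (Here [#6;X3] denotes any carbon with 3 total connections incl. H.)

2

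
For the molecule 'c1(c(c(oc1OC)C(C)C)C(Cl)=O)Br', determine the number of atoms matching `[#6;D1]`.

3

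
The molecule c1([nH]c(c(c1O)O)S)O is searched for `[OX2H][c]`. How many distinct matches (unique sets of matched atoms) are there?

3

[OX2H][c] is the SMARTS for a phenol: a hydroxyl oxygen attached to an aromatic carbon.
The molecule carries 3 separate instances of a hydroxyl group (-OH) meeting every constraint; each maps to a distinct set of atoms, giving 3 matches.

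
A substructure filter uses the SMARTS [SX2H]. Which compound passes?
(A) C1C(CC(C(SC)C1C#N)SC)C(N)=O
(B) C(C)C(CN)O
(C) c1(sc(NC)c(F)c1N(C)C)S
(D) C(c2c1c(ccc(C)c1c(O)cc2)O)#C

[SX2H] describes an aliphatic sulfur with two connections, one being H (a thiol).
(A) has a methylthio ether (-SCH3) but the sulfur has H0 (bonded to two carbons), not H1.
(B) has a hydroxyl group (-OH) but it is an -OH, not an -SH.
(C) contains a thiol (-SH), which satisfies every atom and bond constraint.
(D) has a hydroxyl group (-OH) but it is an -OH, not an -SH.
So the answer is (C).

C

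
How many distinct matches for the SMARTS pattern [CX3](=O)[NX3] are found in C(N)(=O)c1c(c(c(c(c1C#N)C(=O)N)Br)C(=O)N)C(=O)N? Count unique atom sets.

4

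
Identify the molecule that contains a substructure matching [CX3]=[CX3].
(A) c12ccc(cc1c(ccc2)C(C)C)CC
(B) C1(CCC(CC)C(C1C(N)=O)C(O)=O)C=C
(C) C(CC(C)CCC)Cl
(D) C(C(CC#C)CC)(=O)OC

B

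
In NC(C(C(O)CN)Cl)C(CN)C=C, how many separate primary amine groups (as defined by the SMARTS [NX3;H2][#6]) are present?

[NX3;H2][#6] is the SMARTS for a primary amine: a trivalent nitrogen with two H attached to carbon.
The molecule carries 3 separate instances of a primary amino group (-NH2) meeting every constraint; each maps to a distinct set of atoms, giving 3 matches.

3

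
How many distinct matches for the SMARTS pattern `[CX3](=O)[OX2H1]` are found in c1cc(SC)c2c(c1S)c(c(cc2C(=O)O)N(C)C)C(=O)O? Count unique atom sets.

[CX3](=O)[OX2H1] is the SMARTS for a carboxylic acid: an sp2 carbon double-bonded to O and single-bonded to an -OH oxygen.
The molecule carries 2 separate instances of a carboxylic acid group (-C(=O)OH) meeting every constraint; each maps to a distinct set of atoms, giving 2 matches.

2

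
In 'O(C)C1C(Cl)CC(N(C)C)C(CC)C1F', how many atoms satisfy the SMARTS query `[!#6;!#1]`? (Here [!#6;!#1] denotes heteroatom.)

4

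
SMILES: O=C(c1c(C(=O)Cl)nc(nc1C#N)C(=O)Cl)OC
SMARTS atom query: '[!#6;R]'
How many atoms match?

Check the 18 heavy atoms by environment: 2× n (aromatic, in 6-ring) → match; 4× c (aromatic, in 6-ring) → no; 5× C (acyclic) → no; 1× N (acyclic) → no; 4× O (acyclic) → no; 2× Cl (acyclic) → no.
That gives 2 matching atoms.

2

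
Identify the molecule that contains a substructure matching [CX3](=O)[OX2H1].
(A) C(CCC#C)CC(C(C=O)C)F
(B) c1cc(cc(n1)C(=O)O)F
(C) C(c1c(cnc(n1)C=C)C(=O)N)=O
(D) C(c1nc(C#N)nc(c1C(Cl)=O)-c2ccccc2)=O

[CX3](=O)[OX2H1] describes an sp2 carbon double-bonded to O and single-bonded to an -OH oxygen (a carboxylic acid).
(A) has an aldehyde (-CHO) but there is no singly-bonded oxygen on the carbonyl carbon.
(B) contains a carboxylic acid group (-C(=O)OH), which satisfies every atom and bond constraint.
(C) has a primary amide (-C(=O)NH2) but the carbonyl is bonded to N, not to an -OH oxygen.
(D) has an aldehyde (-CHO) but there is no singly-bonded oxygen on the carbonyl carbon.
So the answer is (B).

B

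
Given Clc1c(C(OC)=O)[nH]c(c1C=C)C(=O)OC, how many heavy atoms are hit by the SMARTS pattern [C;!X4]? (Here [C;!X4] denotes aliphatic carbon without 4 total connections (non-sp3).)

4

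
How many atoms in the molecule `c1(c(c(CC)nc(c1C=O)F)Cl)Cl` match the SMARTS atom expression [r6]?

6

The query [r6] means: r6 matches atoms in a six-membered ring.
Check the 13 heavy atoms by environment: 1× n (aromatic, in 6-ring) → match; 5× c (aromatic, in 6-ring) → match; 2× Cl (acyclic) → no; 1× F (acyclic) → no; 3× C (acyclic) → no; 1× O (acyclic) → no.
Summing the matching environments: 1 + 5 = 6 matching atoms.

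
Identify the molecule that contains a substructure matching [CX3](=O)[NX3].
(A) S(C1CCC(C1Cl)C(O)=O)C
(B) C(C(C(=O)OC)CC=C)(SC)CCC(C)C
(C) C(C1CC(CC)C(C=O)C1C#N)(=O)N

C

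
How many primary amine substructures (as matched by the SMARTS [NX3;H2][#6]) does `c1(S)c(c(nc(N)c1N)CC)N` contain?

[NX3;H2][#6] is the SMARTS for a primary amine: a trivalent nitrogen with two H attached to carbon.
The molecule carries 3 separate instances of a primary amino group (-NH2) meeting every constraint; each maps to a distinct set of atoms, giving 3 matches.

3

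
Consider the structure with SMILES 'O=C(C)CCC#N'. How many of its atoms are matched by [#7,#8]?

The query [#7,#8] means: nitrogen or oxygen (comma = OR).
Check the 7 heavy atoms by environment: 5× C → no; 1× O → match; 1× N → match.
Summing the matching environments: 1 + 1 = 2 matching atoms.

2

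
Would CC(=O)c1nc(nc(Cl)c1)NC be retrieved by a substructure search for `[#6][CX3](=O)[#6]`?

Yes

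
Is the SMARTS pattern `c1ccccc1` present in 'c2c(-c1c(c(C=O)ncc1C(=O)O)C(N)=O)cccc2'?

Yes

The pattern c1ccccc1 describes six aromatic carbons in a ring — a benzene ring.
The molecule carries a phenyl ring, whose atoms satisfy every constraint of the query, so the pattern matches.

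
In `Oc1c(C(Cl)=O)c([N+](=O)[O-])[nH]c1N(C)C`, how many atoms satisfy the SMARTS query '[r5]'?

The query [r5] means: r5 matches atoms in a five-membered ring.
Check the 15 heavy atoms by environment: 1× n (aromatic, in 5-ring) → match; 4× c (aromatic, in 5-ring) → match; 3× O (acyclic) → no; 3× C (acyclic) → no; 1× Cl (acyclic) → no; 1× N (acyclic) → no; 1× N (charge +1, acyclic) → no; 1× O (charge -1, acyclic) → no.
Summing the matching environments: 1 + 4 = 5 matching atoms.

5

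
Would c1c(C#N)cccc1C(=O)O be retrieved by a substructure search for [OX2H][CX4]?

No

The pattern [OX2H][CX4] describes a hydroxyl oxygen bound to an sp3 (X4) carbon — an aliphatic alcohol.
The closest candidate here is a carboxylic acid group (-C(=O)OH), but the -OH is on a CX3 carbonyl carbon, not a CX4 carbon. No other fragment satisfies the full query, so there is no match.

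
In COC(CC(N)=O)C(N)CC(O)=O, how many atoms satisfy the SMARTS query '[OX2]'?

2

Check the 13 heavy atoms by environment: 5× C (X4) → no; 2× O (X2) → match; 2× C (X3) → no; 2× O (X1) → no; 2× N (X3) → no.
That gives 2 matching atoms.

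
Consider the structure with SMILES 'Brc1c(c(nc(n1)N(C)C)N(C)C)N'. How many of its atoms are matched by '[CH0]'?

0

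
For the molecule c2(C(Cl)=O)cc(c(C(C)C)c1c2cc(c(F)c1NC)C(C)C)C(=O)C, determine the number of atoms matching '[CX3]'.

2

The query [CX3] means: C with X3: aliphatic carbon with exactly 3 total connections.
Check the 25 heavy atoms by environment: 10× c (aromatic, X3) → no; 8× C (X4) → no; 1× F (X1) → no; 2× C (X3) → match; 2× O (X1) → no; 1× N (X3) → no; 1× Cl (X1) → no.
That gives 2 matching atoms.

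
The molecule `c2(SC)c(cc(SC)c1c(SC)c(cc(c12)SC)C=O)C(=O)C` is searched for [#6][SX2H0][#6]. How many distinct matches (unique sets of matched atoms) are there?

[#6][SX2H0][#6] is the SMARTS for a thioether: an aliphatic sulfur bridging two carbons with no H on the sulfur.
The molecule carries 4 separate instances of a methylthio ether (-SCH3) meeting every constraint; each maps to a distinct set of atoms, giving 4 matches.

4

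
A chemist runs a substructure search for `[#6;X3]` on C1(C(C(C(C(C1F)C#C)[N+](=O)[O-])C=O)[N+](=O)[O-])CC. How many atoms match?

1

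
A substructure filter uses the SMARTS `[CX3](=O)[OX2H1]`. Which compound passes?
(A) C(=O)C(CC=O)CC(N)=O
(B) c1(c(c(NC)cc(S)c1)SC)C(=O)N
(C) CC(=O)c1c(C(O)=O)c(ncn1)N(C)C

[CX3](=O)[OX2H1] describes an sp2 carbon double-bonded to O and single-bonded to an -OH oxygen (a carboxylic acid).
(A) has an aldehyde (-CHO) but there is no singly-bonded oxygen on the carbonyl carbon.
(B) has a primary amide (-C(=O)NH2) but the carbonyl is bonded to N, not to an -OH oxygen.
(C) contains a carboxylic acid group (-C(=O)OH), which satisfies every atom and bond constraint.
So the answer is (C).

C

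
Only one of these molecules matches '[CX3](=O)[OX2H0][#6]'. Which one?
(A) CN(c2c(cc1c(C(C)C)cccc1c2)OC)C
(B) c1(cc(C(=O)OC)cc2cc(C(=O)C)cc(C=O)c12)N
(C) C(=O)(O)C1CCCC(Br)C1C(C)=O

[CX3](=O)[OX2H0][#6] describes a carbonyl carbon bonded to an oxygen that is itself bonded to carbon (no H on that O) (an ester).
(A) has a methoxy ether (-OCH3) but the ether oxygen is not adjacent to a C=O carbon.
(B) contains a methyl-ester group (-C(=O)OCH3), which satisfies every atom and bond constraint.
(C) has a carboxylic acid group (-C(=O)OH) but the singly-bonded O carries H (OX2H1, not H0).
So the answer is (B).

B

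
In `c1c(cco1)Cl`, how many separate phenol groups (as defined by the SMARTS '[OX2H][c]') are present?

[OX2H][c] is the SMARTS for a phenol: a hydroxyl oxygen attached to an aromatic carbon.
No fragment in the molecule satisfies every constraint, giving 0 matches.

0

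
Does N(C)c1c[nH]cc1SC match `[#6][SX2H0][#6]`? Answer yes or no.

Yes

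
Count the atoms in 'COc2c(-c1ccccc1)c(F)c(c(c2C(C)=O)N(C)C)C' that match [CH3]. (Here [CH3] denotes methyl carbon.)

5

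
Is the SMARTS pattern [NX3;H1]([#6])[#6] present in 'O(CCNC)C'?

Yes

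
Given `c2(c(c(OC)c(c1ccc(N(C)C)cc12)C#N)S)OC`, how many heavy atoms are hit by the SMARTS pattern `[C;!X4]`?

Check the 20 heavy atoms by environment: 10× c (aromatic, X3) → no; 1× S (X2) → no; 1× N (X3) → no; 4× C (X4) → no; 2× O (X2) → no; 1× C (X2) → match; 1× N (X1) → no.
That gives 1 matching atom.

1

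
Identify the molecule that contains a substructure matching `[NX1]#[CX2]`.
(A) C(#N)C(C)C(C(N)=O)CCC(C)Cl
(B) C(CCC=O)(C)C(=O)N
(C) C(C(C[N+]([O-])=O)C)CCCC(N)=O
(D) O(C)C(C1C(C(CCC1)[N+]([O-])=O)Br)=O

A

[NX1]#[CX2] describes a nitrogen triple-bonded to a two-connected carbon (a nitrile).
(A) contains a nitrile (-C#N), which satisfies every atom and bond constraint.
(B) has a primary amide (-C(=O)NH2) but the nitrogen is NX3, not NX1.
(C) has a primary amide (-C(=O)NH2) but the nitrogen is NX3, not NX1.
(D) has a nitro group (-[N+](=O)[O-]) but there is no C#N triple bond.
So the answer is (A).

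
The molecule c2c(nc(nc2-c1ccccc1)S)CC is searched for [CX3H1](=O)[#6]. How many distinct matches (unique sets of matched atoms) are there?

0

[CX3H1](=O)[#6] is the SMARTS for an aldehyde: an sp2 carbon with one H, double-bonded to O and single-bonded to carbon.
No fragment in the molecule satisfies every constraint, giving 0 matches.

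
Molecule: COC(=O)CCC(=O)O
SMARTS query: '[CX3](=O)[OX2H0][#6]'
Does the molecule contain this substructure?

The pattern [CX3](=O)[OX2H0][#6] describes a carbonyl carbon bonded to an oxygen that is itself bonded to carbon (no H on that O) — an ester.
The molecule carries a methyl-ester group (-C(=O)OCH3), whose atoms satisfy every constraint of the query, so the pattern matches.

Yes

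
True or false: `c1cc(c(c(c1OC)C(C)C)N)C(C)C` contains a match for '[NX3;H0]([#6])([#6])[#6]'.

The pattern [NX3;H0]([#6])([#6])[#6] describes a trivalent nitrogen with no H, bonded to three carbons — a tertiary amine.
The closest candidate here is a primary amino group (-NH2), but the nitrogen has H2, not H0 with three carbons. No other fragment satisfies the full query, so there is no match.

False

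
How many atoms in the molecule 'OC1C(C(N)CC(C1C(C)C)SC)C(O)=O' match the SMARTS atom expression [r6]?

6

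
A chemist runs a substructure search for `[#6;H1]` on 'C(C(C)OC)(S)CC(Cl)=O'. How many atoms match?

The query [#6;H1] means: any carbon bearing exactly one hydrogen.
Check the 10 heavy atoms by environment: 2× C (H3) → no; 2× C (H1) → match; 1× C (H2) → no; 1× S (H1) → no; 2× O (H0) → no; 1× C (H0) → no; 1× Cl (H0) → no.
That gives 2 matching atoms.

2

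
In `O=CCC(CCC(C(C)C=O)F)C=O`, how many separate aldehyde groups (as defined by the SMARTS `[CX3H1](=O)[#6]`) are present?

3

[CX3H1](=O)[#6] is the SMARTS for an aldehyde: an sp2 carbon with one H, double-bonded to O and single-bonded to carbon.
The molecule carries 3 separate instances of an aldehyde (-CHO) meeting every constraint; each maps to a distinct set of atoms, giving 3 matches.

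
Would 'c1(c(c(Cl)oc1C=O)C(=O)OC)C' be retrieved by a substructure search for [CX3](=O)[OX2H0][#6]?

Yes

The pattern [CX3](=O)[OX2H0][#6] describes a carbonyl carbon bonded to an oxygen that is itself bonded to carbon (no H on that O) — an ester.
The molecule carries a methyl-ester group (-C(=O)OCH3), whose atoms satisfy every constraint of the query, so the pattern matches.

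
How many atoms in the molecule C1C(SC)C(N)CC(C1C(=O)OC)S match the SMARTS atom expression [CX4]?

The query [CX4] means: C with X4: aliphatic carbon with exactly 4 total connections (bonds + H).
Check the 14 heavy atoms by environment: 8× C (X4) → match; 2× S (X2) → no; 1× N (X3) → no; 1× C (X3) → no; 1× O (X1) → no; 1× O (X2) → no.
That gives 8 matching atoms.

8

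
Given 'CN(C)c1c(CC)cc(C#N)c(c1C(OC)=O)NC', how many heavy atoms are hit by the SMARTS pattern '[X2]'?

2

The query [X2] means: any atom with exactly two total connections (bonds + H).
Check the 19 heavy atoms by environment: 6× c (aromatic, X3) → no; 1× C (X3) → no; 1× O (X1) → no; 1× O (X2) → match; 6× C (X4) → no; 2× N (X3) → no; 1× C (X2) → match; 1× N (X1) → no.
Summing the matching environments: 1 + 1 = 2 matching atoms.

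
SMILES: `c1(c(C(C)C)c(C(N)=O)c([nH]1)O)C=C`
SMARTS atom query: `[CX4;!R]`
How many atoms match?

3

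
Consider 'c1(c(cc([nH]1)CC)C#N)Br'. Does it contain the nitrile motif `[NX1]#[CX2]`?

Yes

The pattern [NX1]#[CX2] describes a nitrogen triple-bonded to a two-connected carbon — a nitrile.
The molecule carries a nitrile (-C#N), whose atoms satisfy every constraint of the query, so the pattern matches.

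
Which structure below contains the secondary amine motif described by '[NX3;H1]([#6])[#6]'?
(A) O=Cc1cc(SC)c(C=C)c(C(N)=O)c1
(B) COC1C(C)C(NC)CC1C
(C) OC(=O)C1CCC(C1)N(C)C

[NX3;H1]([#6])[#6] describes a trivalent nitrogen with one H, bonded to two carbons (a secondary amine).
(A) has a primary amide (-C(=O)NH2) but the -C(=O)NH2 nitrogen has H2, not H1.
(B) contains an N-methylamino group (-NHCH3), which satisfies every atom and bond constraint.
(C) has a dimethylamino group (-N(CH3)2) but the nitrogen has H0, not H1.
So the answer is (B).

B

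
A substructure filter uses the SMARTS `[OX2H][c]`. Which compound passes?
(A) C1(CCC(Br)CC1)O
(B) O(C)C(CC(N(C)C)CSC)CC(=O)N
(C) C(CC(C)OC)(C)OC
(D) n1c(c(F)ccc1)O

D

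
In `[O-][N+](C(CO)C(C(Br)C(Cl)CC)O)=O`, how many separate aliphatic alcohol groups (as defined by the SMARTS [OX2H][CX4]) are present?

[OX2H][CX4] is the SMARTS for an aliphatic alcohol: a hydroxyl oxygen bound to an sp3 (X4) carbon.
The molecule carries 2 separate instances of a hydroxyl group (-OH) meeting every constraint; each maps to a distinct set of atoms, giving 2 matches.

2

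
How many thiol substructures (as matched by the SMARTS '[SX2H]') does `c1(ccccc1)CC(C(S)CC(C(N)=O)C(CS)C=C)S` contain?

3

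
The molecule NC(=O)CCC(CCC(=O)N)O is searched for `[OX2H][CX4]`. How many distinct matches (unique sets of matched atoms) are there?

[OX2H][CX4] is the SMARTS for an aliphatic alcohol: a hydroxyl oxygen bound to an sp3 (X4) carbon.
Exactly one fragment in the molecule meets all constraints, giving 1 match.

1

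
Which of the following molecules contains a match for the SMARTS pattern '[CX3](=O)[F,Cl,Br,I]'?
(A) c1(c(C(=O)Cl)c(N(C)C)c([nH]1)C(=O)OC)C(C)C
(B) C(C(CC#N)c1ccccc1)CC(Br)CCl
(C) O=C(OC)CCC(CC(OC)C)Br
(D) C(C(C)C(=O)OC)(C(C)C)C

A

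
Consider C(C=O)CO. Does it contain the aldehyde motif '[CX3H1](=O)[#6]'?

Yes

The pattern [CX3H1](=O)[#6] describes an sp2 carbon with one H, double-bonded to O and single-bonded to carbon — an aldehyde.
The molecule carries an aldehyde (-CHO), whose atoms satisfy every constraint of the query, so the pattern matches.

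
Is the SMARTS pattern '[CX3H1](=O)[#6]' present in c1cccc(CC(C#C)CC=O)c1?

The pattern [CX3H1](=O)[#6] describes an sp2 carbon with one H, double-bonded to O and single-bonded to carbon — an aldehyde.
The molecule carries an aldehyde (-CHO), whose atoms satisfy every constraint of the query, so the pattern matches.

Yes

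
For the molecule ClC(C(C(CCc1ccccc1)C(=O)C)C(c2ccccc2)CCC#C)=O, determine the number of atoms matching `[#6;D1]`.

Check the 27 heavy atoms by environment: 5× C (D2) → no; 5× C (D3) → no; 2× O (D1) → no; 1× Cl (D1) → no; 2× c (aromatic, D3) → no; 10× c (aromatic, D2) → no; 2× C (D1) → match.
That gives 2 matching atoms.

2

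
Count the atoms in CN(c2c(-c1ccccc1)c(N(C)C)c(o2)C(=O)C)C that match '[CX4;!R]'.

Check the 20 heavy atoms by environment: 1× o (aromatic, X2, in 5-ring) → no; 4× c (aromatic, X3, in 5-ring) → no; 2× N (X3, acyclic) → no; 5× C (X4, acyclic) → match; 6× c (aromatic, X3, in 6-ring) → no; 1× C (X3, acyclic) → no; 1× O (X1, acyclic) → no.
That gives 5 matching atoms.

5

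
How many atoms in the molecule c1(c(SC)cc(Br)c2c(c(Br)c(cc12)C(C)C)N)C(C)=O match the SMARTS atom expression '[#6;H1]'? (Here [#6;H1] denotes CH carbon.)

The query [#6;H1] means: any carbon bearing exactly one hydrogen.
Check the 21 heavy atoms by environment: 8× c (aromatic, H0) → no; 2× c (aromatic, H1) → match; 1× C (H1) → match; 4× C (H3) → no; 1× S (H0) → no; 1× N (H2) → no; 2× Br (H0) → no; 1× C (H0) → no; 1× O (H0) → no.
Summing the matching environments: 2 + 1 = 3 matching atoms.

3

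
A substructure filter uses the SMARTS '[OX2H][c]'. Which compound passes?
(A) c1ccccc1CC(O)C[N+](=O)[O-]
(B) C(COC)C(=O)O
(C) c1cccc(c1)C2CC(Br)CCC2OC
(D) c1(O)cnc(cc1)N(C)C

D

[OX2H][c] describes a hydroxyl oxygen attached to an aromatic carbon (a phenol).
(A) has a hydroxyl group (-OH) but the -OH is on an aliphatic carbon, not an aromatic c.
(B) has a methoxy ether (-OCH3) but the oxygen has H0, not H1.
(C) has a methoxy ether (-OCH3) but the oxygen has H0, not H1.
(D) contains a hydroxyl group (-OH), which satisfies every atom and bond constraint.
So the answer is (D).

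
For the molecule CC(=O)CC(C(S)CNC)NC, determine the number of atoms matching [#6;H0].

1

The query [#6;H0] means: any carbon with no attached hydrogen.
Check the 12 heavy atoms by environment: 2× C (H2) → no; 2× C (H1) → no; 2× N (H1) → no; 3× C (H3) → no; 1× S (H1) → no; 1× C (H0) → match; 1× O (H0) → no.
That gives 1 matching atom.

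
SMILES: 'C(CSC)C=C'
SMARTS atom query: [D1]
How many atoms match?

The query [D1] means: atom with exactly one heavy-atom neighbour (degree 1).
Check the 6 heavy atoms by environment: 3× C (D2) → no; 2× C (D1) → match; 1× S (D2) → no.
That gives 2 matching atoms.

2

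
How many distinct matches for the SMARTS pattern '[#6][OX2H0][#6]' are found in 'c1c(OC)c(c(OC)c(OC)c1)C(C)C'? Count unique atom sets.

[#6][OX2H0][#6] is the SMARTS for an ether: an aliphatic oxygen bridging two carbons with no H on the oxygen.
The molecule carries 3 separate instances of a methoxy ether (-OCH3) meeting every constraint; each maps to a distinct set of atoms, giving 3 matches.

3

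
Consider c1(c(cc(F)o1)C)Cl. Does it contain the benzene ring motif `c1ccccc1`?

No

The pattern c1ccccc1 describes six aromatic carbons in a ring — a benzene ring.
The closest candidate here is a methyl group (-CH3), but no six-membered all-carbon aromatic ring is present. No other fragment satisfies the full query, so there is no match.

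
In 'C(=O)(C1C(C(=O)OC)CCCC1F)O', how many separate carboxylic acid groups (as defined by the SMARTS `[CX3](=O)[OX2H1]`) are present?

1

[CX3](=O)[OX2H1] is the SMARTS for a carboxylic acid: an sp2 carbon double-bonded to O and single-bonded to an -OH oxygen.
Exactly one fragment in the molecule meets all constraints, giving 1 match.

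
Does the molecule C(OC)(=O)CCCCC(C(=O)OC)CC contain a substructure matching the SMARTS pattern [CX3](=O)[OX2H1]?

No

The pattern [CX3](=O)[OX2H1] describes an sp2 carbon double-bonded to O and single-bonded to an -OH oxygen — a carboxylic acid.
The closest candidate here is a methyl-ester group (-C(=O)OCH3), but the singly-bonded O has no H (OX2H0, not OX2H1). No other fragment satisfies the full query, so there is no match.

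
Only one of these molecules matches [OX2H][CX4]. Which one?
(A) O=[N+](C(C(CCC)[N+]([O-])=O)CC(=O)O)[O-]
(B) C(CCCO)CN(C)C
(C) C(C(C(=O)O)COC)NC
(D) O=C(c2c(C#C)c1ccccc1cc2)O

[OX2H][CX4] describes a hydroxyl oxygen bound to an sp3 (X4) carbon (an aliphatic alcohol).
(A) has a carboxylic acid group (-C(=O)OH) but the -OH is on a CX3 carbonyl carbon, not a CX4 carbon.
(B) contains a hydroxyl group (-OH), which satisfies every atom and bond constraint.
(C) has a carboxylic acid group (-C(=O)OH) but the -OH is on a CX3 carbonyl carbon, not a CX4 carbon.
(D) has a carboxylic acid group (-C(=O)OH) but the -OH is on a CX3 carbonyl carbon, not a CX4 carbon.
So the answer is (B).

B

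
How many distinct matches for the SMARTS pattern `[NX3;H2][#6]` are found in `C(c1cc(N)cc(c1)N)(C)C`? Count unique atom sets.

[NX3;H2][#6] is the SMARTS for a primary amine: a trivalent nitrogen with two H attached to carbon.
The molecule carries 2 separate instances of a primary amino group (-NH2) meeting every constraint; each maps to a distinct set of atoms, giving 2 matches.

2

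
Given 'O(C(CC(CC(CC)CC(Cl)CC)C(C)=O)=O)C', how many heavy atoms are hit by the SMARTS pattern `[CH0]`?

Check the 18 heavy atoms by environment: 5× C (H2) → no; 3× C (H1) → no; 2× C (H0) → match; 3× O (H0) → no; 4× C (H3) → no; 1× Cl (H0) → no.
That gives 2 matching atoms.

2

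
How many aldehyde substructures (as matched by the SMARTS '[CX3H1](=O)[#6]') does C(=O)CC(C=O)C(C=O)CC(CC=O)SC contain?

4

[CX3H1](=O)[#6] is the SMARTS for an aldehyde: an sp2 carbon with one H, double-bonded to O and single-bonded to carbon.
The molecule carries 4 separate instances of an aldehyde (-CHO) meeting every constraint; each maps to a distinct set of atoms, giving 4 matches.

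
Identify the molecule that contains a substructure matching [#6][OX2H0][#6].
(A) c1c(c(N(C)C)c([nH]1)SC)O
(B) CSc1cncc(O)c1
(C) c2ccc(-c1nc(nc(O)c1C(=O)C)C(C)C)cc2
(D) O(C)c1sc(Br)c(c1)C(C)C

D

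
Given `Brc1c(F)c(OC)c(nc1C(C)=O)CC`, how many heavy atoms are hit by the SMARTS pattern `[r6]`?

6

Check the 15 heavy atoms by environment: 1× n (aromatic, in 6-ring) → match; 5× c (aromatic, in 6-ring) → match; 2× O (acyclic) → no; 5× C (acyclic) → no; 1× Br (acyclic) → no; 1× F (acyclic) → no.
Summing the matching environments: 1 + 5 = 6 matching atoms.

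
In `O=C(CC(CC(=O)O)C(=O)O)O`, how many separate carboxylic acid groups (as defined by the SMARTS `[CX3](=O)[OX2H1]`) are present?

[CX3](=O)[OX2H1] is the SMARTS for a carboxylic acid: an sp2 carbon double-bonded to O and single-bonded to an -OH oxygen.
The molecule carries 3 separate instances of a carboxylic acid group (-C(=O)OH) meeting every constraint; each maps to a distinct set of atoms, giving 3 matches.

3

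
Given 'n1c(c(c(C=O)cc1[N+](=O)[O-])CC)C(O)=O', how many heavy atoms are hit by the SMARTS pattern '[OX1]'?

The query [OX1] means: aliphatic oxygen with one total connection — typically a carbonyl =O or an oxide.
Check the 16 heavy atoms by environment: 1× n (aromatic, X2) → no; 5× c (aromatic, X3) → no; 1× N (charge +1, X3) → no; 1× O (charge -1, X1) → match; 3× O (X1) → match; 2× C (X3) → no; 2× C (X4) → no; 1× O (X2) → no.
Summing the matching environments: 1 + 3 = 4 matching atoms.

4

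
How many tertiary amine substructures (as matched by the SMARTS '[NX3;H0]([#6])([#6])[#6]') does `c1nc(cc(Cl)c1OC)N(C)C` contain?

[NX3;H0]([#6])([#6])[#6] is the SMARTS for a tertiary amine: a trivalent nitrogen with no H, bonded to three carbons.
Exactly one fragment in the molecule meets all constraints, giving 1 match.

1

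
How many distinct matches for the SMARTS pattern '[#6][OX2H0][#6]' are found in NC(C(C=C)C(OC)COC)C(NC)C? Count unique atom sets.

2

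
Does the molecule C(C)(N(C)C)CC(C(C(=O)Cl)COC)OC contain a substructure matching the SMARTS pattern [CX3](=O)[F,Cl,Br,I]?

The pattern [CX3](=O)[F,Cl,Br,I] describes a carbonyl carbon bonded to a halogen — an acyl halide.
The molecule carries an acyl chloride (-C(=O)Cl), whose atoms satisfy every constraint of the query, so the pattern matches.

Yes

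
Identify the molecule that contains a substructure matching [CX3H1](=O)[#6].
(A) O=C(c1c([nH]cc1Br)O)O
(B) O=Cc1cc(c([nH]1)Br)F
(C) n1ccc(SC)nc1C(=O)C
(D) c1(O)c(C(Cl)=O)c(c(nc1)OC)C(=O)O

[CX3H1](=O)[#6] describes an sp2 carbon with one H, double-bonded to O and single-bonded to carbon (an aldehyde).
(A) has a carboxylic acid group (-C(=O)OH) but the carbonyl carbon has H0 and is bonded to O, not H1.
(B) contains an aldehyde (-CHO), which satisfies every atom and bond constraint.
(C) has an acetyl/ketone group (-C(=O)CH3) but the carbonyl carbon has H0 (two carbon neighbours), not H1.
(D) has a carboxylic acid group (-C(=O)OH) but the carbonyl carbon has H0 and is bonded to O, not H1.
So the answer is (B).

B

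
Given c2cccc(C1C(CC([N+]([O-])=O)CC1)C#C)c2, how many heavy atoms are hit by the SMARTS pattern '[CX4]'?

The query [CX4] means: C with X4: aliphatic carbon with exactly 4 total connections (bonds + H).
Check the 17 heavy atoms by environment: 6× C (X4) → match; 6× c (aromatic, X3) → no; 1× N (charge +1, X3) → no; 1× O (charge -1, X1) → no; 1× O (X1) → no; 2× C (X2) → no.
That gives 6 matching atoms.

6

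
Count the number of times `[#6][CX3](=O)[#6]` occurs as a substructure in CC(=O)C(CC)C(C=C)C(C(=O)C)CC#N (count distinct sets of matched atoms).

[#6][CX3](=O)[#6] is the SMARTS for a ketone: a carbonyl carbon (no H) flanked by two carbons.
The molecule carries 2 separate instances of an acetyl/ketone group (-C(=O)CH3) meeting every constraint; each maps to a distinct set of atoms, giving 2 matches.

2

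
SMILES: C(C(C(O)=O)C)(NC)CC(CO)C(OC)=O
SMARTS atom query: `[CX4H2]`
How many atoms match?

Check the 16 heavy atoms by environment: 2× C (H2, X4) → match; 3× C (H1, X4) → no; 3× C (H3, X4) → no; 2× C (H0, X3) → no; 2× O (H0, X1) → no; 2× O (H1, X2) → no; 1× O (H0, X2) → no; 1× N (H1, X3) → no.
That gives 2 matching atoms.

2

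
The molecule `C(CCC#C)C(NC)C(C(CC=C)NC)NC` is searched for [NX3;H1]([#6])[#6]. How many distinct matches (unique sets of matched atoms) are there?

[NX3;H1]([#6])[#6] is the SMARTS for a secondary amine: a trivalent nitrogen with one H, bonded to two carbons.
The molecule carries 3 separate instances of an N-methylamino group (-NHCH3) meeting every constraint; each maps to a distinct set of atoms, giving 3 matches.

3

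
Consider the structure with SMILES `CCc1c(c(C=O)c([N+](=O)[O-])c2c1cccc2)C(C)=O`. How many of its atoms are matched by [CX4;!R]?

3

The query [CX4;!R] means: aliphatic carbon with four total connections, not in a ring.
Check the 20 heavy atoms by environment: 10× c (aromatic, X3, in 6-ring) → no; 1× N (charge +1, X3, acyclic) → no; 1× O (charge -1, X1, acyclic) → no; 3× O (X1, acyclic) → no; 2× C (X3, acyclic) → no; 3× C (X4, acyclic) → match.
That gives 3 matching atoms.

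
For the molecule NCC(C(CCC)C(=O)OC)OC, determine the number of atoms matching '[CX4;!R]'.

Check the 13 heavy atoms by environment: 8× C (X4, acyclic) → match; 2× O (X2, acyclic) → no; 1× N (X3, acyclic) → no; 1× C (X3, acyclic) → no; 1× O (X1, acyclic) → no.
That gives 8 matching atoms.

8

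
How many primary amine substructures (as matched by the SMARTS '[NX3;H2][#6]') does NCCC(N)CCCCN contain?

[NX3;H2][#6] is the SMARTS for a primary amine: a trivalent nitrogen with two H attached to carbon.
The molecule carries 3 separate instances of a primary amino group (-NH2) meeting every constraint; each maps to a distinct set of atoms, giving 3 matches.

3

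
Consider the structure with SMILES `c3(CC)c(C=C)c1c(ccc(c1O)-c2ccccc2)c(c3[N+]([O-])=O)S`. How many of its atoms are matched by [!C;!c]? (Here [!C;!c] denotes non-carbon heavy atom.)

5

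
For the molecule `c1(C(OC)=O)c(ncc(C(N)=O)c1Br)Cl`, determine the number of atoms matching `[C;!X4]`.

2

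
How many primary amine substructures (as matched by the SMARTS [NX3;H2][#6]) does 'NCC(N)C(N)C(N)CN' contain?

5

[NX3;H2][#6] is the SMARTS for a primary amine: a trivalent nitrogen with two H attached to carbon.
The molecule carries 5 separate instances of a primary amino group (-NH2) meeting every constraint; each maps to a distinct set of atoms, giving 5 matches.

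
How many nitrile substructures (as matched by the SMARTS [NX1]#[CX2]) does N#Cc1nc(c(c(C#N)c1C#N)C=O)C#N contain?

4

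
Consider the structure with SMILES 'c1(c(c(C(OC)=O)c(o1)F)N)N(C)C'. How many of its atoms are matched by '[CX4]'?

Check the 14 heavy atoms by environment: 1× o (aromatic, X2) → no; 4× c (aromatic, X3) → no; 1× F (X1) → no; 1× C (X3) → no; 1× O (X1) → no; 1× O (X2) → no; 3× C (X4) → match; 2× N (X3) → no.
That gives 3 matching atoms.

3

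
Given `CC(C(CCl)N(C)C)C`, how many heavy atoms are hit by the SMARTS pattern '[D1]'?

The query [D1] means: atom with exactly one heavy-atom neighbour (degree 1).
Check the 9 heavy atoms by environment: 1× C (D2) → no; 2× C (D3) → no; 4× C (D1) → match; 1× Cl (D1) → match; 1× N (D3) → no.
Summing the matching environments: 4 + 1 = 5 matching atoms.

5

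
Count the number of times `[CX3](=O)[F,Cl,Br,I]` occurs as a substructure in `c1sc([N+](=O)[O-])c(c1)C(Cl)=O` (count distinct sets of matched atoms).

1

[CX3](=O)[F,Cl,Br,I] is the SMARTS for an acyl halide: a carbonyl carbon bonded to a halogen.
Exactly one fragment in the molecule meets all constraints, giving 1 match.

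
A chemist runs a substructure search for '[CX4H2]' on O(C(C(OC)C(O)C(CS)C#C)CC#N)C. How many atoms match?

2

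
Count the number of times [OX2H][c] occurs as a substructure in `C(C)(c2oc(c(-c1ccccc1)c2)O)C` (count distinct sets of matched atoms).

1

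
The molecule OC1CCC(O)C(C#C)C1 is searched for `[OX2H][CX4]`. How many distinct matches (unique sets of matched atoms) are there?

2

[OX2H][CX4] is the SMARTS for an aliphatic alcohol: a hydroxyl oxygen bound to an sp3 (X4) carbon.
The molecule carries 2 separate instances of a hydroxyl group (-OH) meeting every constraint; each maps to a distinct set of atoms, giving 2 matches.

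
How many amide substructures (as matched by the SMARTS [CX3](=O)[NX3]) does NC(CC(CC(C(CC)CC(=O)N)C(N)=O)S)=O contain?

[CX3](=O)[NX3] is the SMARTS for an amide: a carbonyl carbon bonded to a trivalent nitrogen.
The molecule carries 3 separate instances of a primary amide (-C(=O)NH2) meeting every constraint; each maps to a distinct set of atoms, giving 3 matches.

3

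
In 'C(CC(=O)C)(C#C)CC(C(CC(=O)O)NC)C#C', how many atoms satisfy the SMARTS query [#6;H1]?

5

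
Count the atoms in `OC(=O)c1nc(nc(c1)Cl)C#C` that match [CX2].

The query [CX2] means: C with X2: aliphatic carbon with exactly 2 total connections.
Check the 12 heavy atoms by environment: 2× n (aromatic, X2) → no; 4× c (aromatic, X3) → no; 1× Cl (X1) → no; 2× C (X2) → match; 1× C (X3) → no; 1× O (X1) → no; 1× O (X2) → no.
That gives 2 matching atoms.

2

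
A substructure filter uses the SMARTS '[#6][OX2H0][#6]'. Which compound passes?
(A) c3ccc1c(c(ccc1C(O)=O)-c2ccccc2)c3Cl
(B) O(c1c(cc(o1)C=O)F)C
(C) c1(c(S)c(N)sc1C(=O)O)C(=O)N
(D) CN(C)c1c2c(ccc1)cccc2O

B

[#6][OX2H0][#6] describes an aliphatic oxygen bridging two carbons with no H on the oxygen (an ether).
(A) has a carboxylic acid group (-C(=O)OH) but the -OH oxygen has H1; the =O is OX1, not OX2.
(B) contains a methoxy ether (-OCH3), which satisfies every atom and bond constraint.
(C) has a carboxylic acid group (-C(=O)OH) but the -OH oxygen has H1; the =O is OX1, not OX2.
(D) has a hydroxyl group (-OH) but the oxygen has H1, not H0 bridging two carbons.
So the answer is (B).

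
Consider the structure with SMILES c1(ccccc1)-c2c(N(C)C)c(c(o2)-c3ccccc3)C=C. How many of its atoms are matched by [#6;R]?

16

The query [#6;R] means: carbon that is part of a ring.
Check the 22 heavy atoms by environment: 1× o (aromatic, in 5-ring) → no; 4× c (aromatic, in 5-ring) → match; 12× c (aromatic, in 6-ring) → match; 4× C (acyclic) → no; 1× N (acyclic) → no.
Summing the matching environments: 4 + 12 = 16 matching atoms.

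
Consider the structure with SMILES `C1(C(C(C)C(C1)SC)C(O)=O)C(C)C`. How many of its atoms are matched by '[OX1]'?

1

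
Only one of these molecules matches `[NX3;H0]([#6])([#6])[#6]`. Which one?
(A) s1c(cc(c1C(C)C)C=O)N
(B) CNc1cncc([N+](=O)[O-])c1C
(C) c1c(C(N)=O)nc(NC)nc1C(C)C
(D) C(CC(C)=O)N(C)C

D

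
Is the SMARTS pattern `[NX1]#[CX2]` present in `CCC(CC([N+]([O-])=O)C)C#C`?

The pattern [NX1]#[CX2] describes a nitrogen triple-bonded to a two-connected carbon — a nitrile.
The closest candidate here is a nitro group (-[N+](=O)[O-]), but there is no C#N triple bond. No other fragment satisfies the full query, so there is no match.

No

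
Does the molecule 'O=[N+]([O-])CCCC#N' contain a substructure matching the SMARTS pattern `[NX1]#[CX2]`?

The pattern [NX1]#[CX2] describes a nitrogen triple-bonded to a two-connected carbon — a nitrile.
The molecule carries a nitrile (-C#N), whose atoms satisfy every constraint of the query, so the pattern matches.

Yes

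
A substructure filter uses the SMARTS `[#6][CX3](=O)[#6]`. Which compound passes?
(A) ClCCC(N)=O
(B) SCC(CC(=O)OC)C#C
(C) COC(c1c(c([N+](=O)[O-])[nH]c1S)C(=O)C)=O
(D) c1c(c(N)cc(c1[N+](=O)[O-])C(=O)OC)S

[#6][CX3](=O)[#6] describes a carbonyl carbon (no H) flanked by two carbons (a ketone).
(A) has a primary amide (-C(=O)NH2) but one neighbour of the carbonyl carbon is N, not C.
(B) has a methyl-ester group (-C(=O)OCH3) but one neighbour of the carbonyl carbon is O, not C.
(C) contains an acetyl/ketone group (-C(=O)CH3), which satisfies every atom and bond constraint.
(D) has a methyl-ester group (-C(=O)OCH3) but one neighbour of the carbonyl carbon is O, not C.
So the answer is (C).

C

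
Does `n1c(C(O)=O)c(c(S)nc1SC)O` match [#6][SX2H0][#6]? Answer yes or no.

Yes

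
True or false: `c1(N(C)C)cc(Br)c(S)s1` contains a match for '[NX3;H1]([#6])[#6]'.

False

The pattern [NX3;H1]([#6])[#6] describes a trivalent nitrogen with one H, bonded to two carbons — a secondary amine.
The closest candidate here is a dimethylamino group (-N(CH3)2), but the nitrogen has H0, not H1. No other fragment satisfies the full query, so there is no match.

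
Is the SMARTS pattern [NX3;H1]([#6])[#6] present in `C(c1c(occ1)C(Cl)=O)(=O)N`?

No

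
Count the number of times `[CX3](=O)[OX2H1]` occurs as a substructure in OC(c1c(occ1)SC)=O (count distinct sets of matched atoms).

1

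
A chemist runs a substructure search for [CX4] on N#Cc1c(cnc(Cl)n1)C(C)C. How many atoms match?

Check the 12 heavy atoms by environment: 2× n (aromatic, X2) → no; 4× c (aromatic, X3) → no; 3× C (X4) → match; 1× C (X2) → no; 1× N (X1) → no; 1× Cl (X1) → no.
That gives 3 matching atoms.

3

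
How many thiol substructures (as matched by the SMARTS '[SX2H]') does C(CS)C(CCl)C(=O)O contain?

1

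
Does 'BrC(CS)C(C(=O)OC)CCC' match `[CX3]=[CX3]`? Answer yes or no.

No

The pattern [CX3]=[CX3] describes a non-aromatic C=C double bond between two sp2 carbons — an alkene.
The closest candidate here is an ethyl group (-CH2CH3), but its C-C bond is a single bond between CX4 carbons, not CX3=CX3. No other fragment satisfies the full query, so there is no match.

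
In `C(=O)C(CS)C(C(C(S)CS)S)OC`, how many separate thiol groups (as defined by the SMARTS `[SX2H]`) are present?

4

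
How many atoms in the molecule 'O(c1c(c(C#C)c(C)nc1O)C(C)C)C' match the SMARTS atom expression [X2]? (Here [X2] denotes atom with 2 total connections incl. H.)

5

Check the 15 heavy atoms by environment: 1× n (aromatic, X2) → match; 5× c (aromatic, X3) → no; 2× O (X2) → match; 5× C (X4) → no; 2× C (X2) → match.
Summing the matching environments: 1 + 2 + 2 = 5 matching atoms.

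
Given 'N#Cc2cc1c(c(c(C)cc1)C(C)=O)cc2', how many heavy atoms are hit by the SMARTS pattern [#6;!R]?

4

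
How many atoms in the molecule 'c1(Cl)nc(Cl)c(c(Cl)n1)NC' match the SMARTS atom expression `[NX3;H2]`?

Check the 11 heavy atoms by environment: 2× n (aromatic, H0, X2) → no; 4× c (aromatic, H0, X3) → no; 1× N (H1, X3) → no; 1× C (H3, X4) → no; 3× Cl (H0, X1) → no.
No environment satisfies the query, so 0 matching atoms.

0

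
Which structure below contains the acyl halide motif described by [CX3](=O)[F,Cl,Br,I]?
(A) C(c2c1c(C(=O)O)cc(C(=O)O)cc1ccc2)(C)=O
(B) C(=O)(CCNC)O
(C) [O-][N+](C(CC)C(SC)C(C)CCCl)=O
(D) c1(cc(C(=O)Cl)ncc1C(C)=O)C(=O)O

[CX3](=O)[F,Cl,Br,I] describes a carbonyl carbon bonded to a halogen (an acyl halide).
(A) has a carboxylic acid group (-C(=O)OH) but the carbonyl is bonded to -OH, not to a halogen.
(B) has a carboxylic acid group (-C(=O)OH) but the carbonyl is bonded to -OH, not to a halogen.
(C) has a chloro substituent but the Cl is not on a carbonyl carbon.
(D) contains an acyl chloride (-C(=O)Cl), which satisfies every atom and bond constraint.
So the answer is (D).

D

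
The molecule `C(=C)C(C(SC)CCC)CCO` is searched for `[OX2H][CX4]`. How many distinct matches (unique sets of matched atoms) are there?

1

[OX2H][CX4] is the SMARTS for an aliphatic alcohol: a hydroxyl oxygen bound to an sp3 (X4) carbon.
Exactly one fragment in the molecule meets all constraints, giving 1 match.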